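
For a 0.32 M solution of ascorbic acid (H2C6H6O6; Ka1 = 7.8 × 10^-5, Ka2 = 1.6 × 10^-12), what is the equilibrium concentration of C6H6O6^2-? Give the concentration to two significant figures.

1.6 × 10^-12 M

First ionization gives [H+] ≈ [HC6H6O6-] = 5.00 × 10^-3 M.
Second step: Ka2 = [H+][C6H6O6^2-]/[HC6H6O6-] ≈ [C6H6O6^2-] (since [H+] ≈ [HC6H6O6-]).
So [C6H6O6^2-] ≈ Ka2.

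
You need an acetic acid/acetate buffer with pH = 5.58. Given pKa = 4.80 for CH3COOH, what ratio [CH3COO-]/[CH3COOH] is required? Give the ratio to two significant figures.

ratio = 6.0

pH = pKa + log(r) ⇒ log(r) = 5.58 − 4.80 = +0.78
r = [CH3COO-]/[CH3COOH] = 10^(+0.78) = 6.03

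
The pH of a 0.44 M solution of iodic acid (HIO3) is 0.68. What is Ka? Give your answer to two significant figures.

[H+] = 10^(-0.68) = 2.09 × 10^-1 M
At equilibrium [HA] = 0.44 − 2.09 × 10^-1 = 2.31 × 10^-1 M
Ka = [H+][A-]/[HA] = (2.09 × 10^-1)² / 2.31 × 10^-1 = 1.9 × 10^-1

Ka = 1.9 × 10^-1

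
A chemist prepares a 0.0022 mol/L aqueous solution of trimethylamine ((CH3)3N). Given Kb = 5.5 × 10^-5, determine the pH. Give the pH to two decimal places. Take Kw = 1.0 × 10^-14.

(CH3)3N + H2O ⇌ (CH3)3NH+ + OH-
Kb = [OH-]²/(0.0022 − [OH-]) = 5.5 × 10^-5
[OH-] is not negligible relative to C₀; solve [OH-]² + 5.5e-05·[OH-] − 1.21e-07 = 0.
[OH-] = (−Kb + √(Kb² + 4·Kb·C₀))/2 = 3.21 × 10^-4 M
pOH = 3.49, so pH = 14.00 − pOH = 10.51

pH = 10.51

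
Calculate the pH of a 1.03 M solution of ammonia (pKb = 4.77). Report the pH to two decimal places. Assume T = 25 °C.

NH3 + H2O ⇌ NH4+ + OH-
Kb = 10^(−4.77) = 1.70 × 10^-5
From the ICE table, Kb = x²/(1.03 − x) = 1.70 × 10^-5.
Assume x ≪ 1.03: x ≈ √(1.70 × 10^-5 × 1.03) = 4.18 × 10^-3 M
(x/C₀ = 0.41% < 5%, so the approximation holds.)
pOH = 2.38, so pH = 14.00 − pOH = 11.62

pH = 11.62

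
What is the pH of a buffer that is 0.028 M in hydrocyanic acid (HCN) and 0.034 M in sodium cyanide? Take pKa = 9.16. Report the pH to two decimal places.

Henderson–Hasselbalch: pH = pKa + log([CN-]/[HCN]) = 9.16 + log(0.034/0.028)
pH = 9.16 + (+0.084) = 9.24

pH = 9.24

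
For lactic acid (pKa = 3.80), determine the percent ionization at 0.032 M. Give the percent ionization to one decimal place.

CH3CH(OH)COOH ⇌ CH3CH(OH)COO- + H+; let x = [H+] at equilibrium.
Ka = 10^(−3.80) = 1.58 × 10^-4
Ka = x²/(C₀ − x); solving the quadratic gives x = 2.17 × 10^-3 M.
Fraction ionized = 2.17 × 10^-3 / 0.032 = 0.0678 → 6.8%

6.8%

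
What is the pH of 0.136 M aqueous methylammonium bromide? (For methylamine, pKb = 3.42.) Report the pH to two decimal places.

pH = 5.72

CH3NH3+ is the conjugate acid of the weak base CH3NH2.
Kb = 10^(−3.42) = 3.80 × 10^-4
Ka = Kw/Kb = 1.0×10^-14 / 3.80 × 10^-4 = 2.63 × 10^-11
From the ICE table, Ka = x²/(0.136 − x) = 2.63 × 10^-11.
Neglecting x in the denominator: x = √(2.63 × 10^-11 × 0.136) = 1.89 × 10^-6 M
(x/C₀ = 0.0014% < 5%, so the approximation holds.)
pH = −log[H+] = −log(1.89 × 10^-6) = 5.72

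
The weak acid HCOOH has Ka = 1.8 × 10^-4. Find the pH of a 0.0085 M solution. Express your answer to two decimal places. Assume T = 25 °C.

pH = 2.94

HCOOH ⇌ HCOO- + H+
From the ICE table, Ka = [H+]²/(0.0085 − [H+]) = 1.8 × 10^-4.
The 5% rule fails; solving [H+]² + Ka·[H+] − Ka·C₀ = 0 exactly:
[H+] = (−Ka + √(Ka² + 4·Ka·C₀))/2 = 1.15 × 10^-3 M
pH = −log[H+] = −log(1.15 × 10^-3) = 2.94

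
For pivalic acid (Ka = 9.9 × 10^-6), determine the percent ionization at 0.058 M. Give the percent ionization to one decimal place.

1.3%

(CH3)3CCOOH ⇌ (CH3)3CCOO- + H+; let x = [H+] at equilibrium.
x ≈ √(Ka·C₀) = √(9.9 × 10^-6 × 0.058) = 7.58 × 10^-4 M
% ionization = x/C₀ × 100% = 7.58 × 10^-4/0.058 × 100% = 1.3%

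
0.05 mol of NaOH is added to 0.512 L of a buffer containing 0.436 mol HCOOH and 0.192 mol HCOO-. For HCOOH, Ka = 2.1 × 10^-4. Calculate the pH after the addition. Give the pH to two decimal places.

After neutralization: n(HCOOH) = 0.386 mol, n(HCOO-) = 0.242 mol.
pKa = −log(2.1 × 10^-4) = 3.678
pH = pKa + log(n_HCOO-/n_HCOOH) = 3.678 + log(0.242/0.386) = 3.678 + (-0.203)

pH = 3.48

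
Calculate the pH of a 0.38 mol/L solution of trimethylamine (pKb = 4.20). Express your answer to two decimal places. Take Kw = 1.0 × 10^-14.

(CH3)3N + H2O ⇌ (CH3)3NH+ + OH-
Kb = 10^(−4.20) = 6.31 × 10^-5
Kb = x²/(0.38 − x) = 6.31 × 10^-5
Neglecting x in the denominator: x = √(6.31 × 10^-5 × 0.38) = 4.90 × 10^-3 M
Check: 1.3% ionized — well under 5%, approximation valid.
pOH = −log(4.90 × 10^-3) = 2.31; pH = 14.00 − 2.31 = 11.69

pH = 11.69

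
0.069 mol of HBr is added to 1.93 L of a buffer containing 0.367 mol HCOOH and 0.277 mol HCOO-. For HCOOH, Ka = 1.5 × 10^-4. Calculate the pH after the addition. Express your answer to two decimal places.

pH = 3.50

After neutralization: n(HCOOH) = 0.436 mol, n(HCOO-) = 0.208 mol.
pKa = −log(1.5 × 10^-4) = 3.824
pH = pKa + log(n_HCOO-/n_HCOOH) = 3.824 + log(0.208/0.436) = 3.824 + (-0.321)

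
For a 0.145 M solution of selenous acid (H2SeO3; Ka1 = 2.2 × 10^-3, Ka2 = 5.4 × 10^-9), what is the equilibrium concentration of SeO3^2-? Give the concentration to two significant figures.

First ionization gives [H+] ≈ [HSeO3-] = 1.68 × 10^-2 M.
Second step: Ka2 = [H+][SeO3^2-]/[HSeO3-] ≈ [SeO3^2-] (since [H+] ≈ [HSeO3-]).
So [SeO3^2-] ≈ Ka2.

5.4 × 10^-9 M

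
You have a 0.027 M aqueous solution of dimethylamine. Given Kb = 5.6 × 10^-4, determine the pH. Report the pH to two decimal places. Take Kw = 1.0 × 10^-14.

(CH3)2NH + H2O ⇌ (CH3)2NH2+ + OH-
From the ICE table, Kb = x²/(0.027 − x) = 5.6 × 10^-4.
Here C₀/Kb ≈ 48.2, so the small-x approximation fails. Use the quadratic:
x = (−Kb + √(Kb² + 4·Kb·C₀))/2 = 3.62 × 10^-3 M
pOH = 2.44, so pH = 14.00 − pOH = 11.56

pH = 11.56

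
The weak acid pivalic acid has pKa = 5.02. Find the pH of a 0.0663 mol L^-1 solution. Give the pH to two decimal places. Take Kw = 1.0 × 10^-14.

(CH3)3CCOOH ⇌ (CH3)3CCOO- + H+
Ka = 10^(−5.02) = 9.55 × 10^-6
Ka = [H+]²/(0.0663 − [H+]) = 9.55 × 10^-6
Neglecting [H+] in the denominator: [H+] = √(9.55 × 10^-6 × 0.0663) = 7.96 × 10^-4 M
Check: 1.2% ionized — well under 5%, approximation valid.
pH = −log[H+] = −log(7.96 × 10^-4) = 3.10

pH = 3.10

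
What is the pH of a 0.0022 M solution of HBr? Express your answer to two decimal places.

HBr is a strong acid and dissociates completely, so [H+] = 0.0022 M.
pH = -log(0.0022) = 2.66

pH = 2.66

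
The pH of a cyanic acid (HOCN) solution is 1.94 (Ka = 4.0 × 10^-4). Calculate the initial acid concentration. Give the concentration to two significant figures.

[H+] = 10^(-1.94) = 1.15 × 10^-2 M = x
Ka = x²/(C₀ − x) ⇒ C₀ = x + x²/Ka
C₀ = 1.15 × 10^-2 + (1.15 × 10^-2)²/(4.0 × 10^-4) = 3.42 × 10^-1 M

C₀ = 3.4 × 10^-1 M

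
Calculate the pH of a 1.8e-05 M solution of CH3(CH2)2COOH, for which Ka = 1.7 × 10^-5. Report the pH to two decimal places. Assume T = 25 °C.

pH = 4.96

CH3(CH2)2COOH ⇌ CH3(CH2)2COO- + H+
Ka = [H+]²/(1.8e-05 − [H+]) = 1.7 × 10^-5
[H+] is not negligible relative to C₀; solve [H+]² + 1.7e-05·[H+] − 3.06e-10 = 0.
[H+] = [−1.7e-05 + √(1.7e-05² + 1.22e-09)]/2 = 1.09 × 10^-5 M
pH = −log[H+] = −log(1.09 × 10^-5) = 4.96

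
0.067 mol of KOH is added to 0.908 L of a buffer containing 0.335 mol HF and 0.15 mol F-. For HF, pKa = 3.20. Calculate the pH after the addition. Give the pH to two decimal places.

After neutralization: n(HF) = 0.268 mol, n(F-) = 0.217 mol.
pH = pKa + log([A⁻]/[HA]) = 3.20 + log(0.217/0.268) = 3.20 -0.092

pH = 3.11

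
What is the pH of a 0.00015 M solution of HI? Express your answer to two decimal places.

pH = 3.82

HI is a strong acid and dissociates completely, so [H+] = 0.00015 M.
pH = -log(0.00015) = 3.82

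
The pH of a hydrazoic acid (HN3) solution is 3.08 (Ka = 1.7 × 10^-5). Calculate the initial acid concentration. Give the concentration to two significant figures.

C₀ = 4.2 × 10^-2 M

[H+] = 10^(-3.08) = 8.32 × 10^-4 M = x
Ka = x²/(C₀ − x) ⇒ C₀ = x + x²/Ka
C₀ = 8.32 × 10^-4 + (8.32 × 10^-4)²/(1.7 × 10^-5) = 4.16 × 10^-2 M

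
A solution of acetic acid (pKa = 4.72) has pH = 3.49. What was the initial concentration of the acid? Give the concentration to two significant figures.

[H+] = 10^(-3.49) = 3.24 × 10^-4 M = x
Ka = 10^(−4.72) = 1.91 × 10^-5
Ka = x²/(C₀ − x) ⇒ C₀ = x + x²/Ka
C₀ = 3.24 × 10^-4 + (3.24 × 10^-4)²/(1.91 × 10^-5) = 5.82 × 10^-3 M

C₀ = 5.8 × 10^-3 M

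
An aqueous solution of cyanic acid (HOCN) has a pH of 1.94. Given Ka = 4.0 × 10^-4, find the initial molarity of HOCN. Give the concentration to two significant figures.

[H+] = 10^(-1.94) = 1.15 × 10^-2 M = x
Ka = x²/(C₀ − x) ⇒ C₀ = x + x²/Ka
C₀ = 1.15 × 10^-2 + (1.15 × 10^-2)²/(4.0 × 10^-4) = 3.42 × 10^-1 M

C₀ = 3.4 × 10^-1 M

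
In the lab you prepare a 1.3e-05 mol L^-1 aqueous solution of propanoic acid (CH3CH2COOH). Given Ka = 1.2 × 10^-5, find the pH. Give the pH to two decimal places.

pH = 5.10

CH3CH2COOH ⇌ CH3CH2COO- + H+
Let x = [H+] at equilibrium. Ka = x²/(1.3e-05 − x).
x is not negligible relative to C₀; solve x² + 1.2e-05·x − 1.56e-10 = 0.
x = (−Ka + √(Ka² + 4·Ka·C₀))/2 = 7.86 × 10^-6 M
pH = −log[H+] = −log(7.86 × 10^-6) = 5.10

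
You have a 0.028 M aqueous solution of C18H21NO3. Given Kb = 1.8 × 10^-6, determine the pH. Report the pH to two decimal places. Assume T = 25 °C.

C18H21NO3 + H2O ⇌ C18H22NO3+ + OH-
From the ICE table, Kb = [OH-]²/(0.028 − [OH-]) = 1.8 × 10^-6.
Assume [OH-] ≪ 0.028: [OH-] ≈ √(1.8 × 10^-6 × 0.028) = 2.24 × 10^-4 M
pOH = 3.65, so pH = 14.00 − pOH = 10.35

pH = 10.35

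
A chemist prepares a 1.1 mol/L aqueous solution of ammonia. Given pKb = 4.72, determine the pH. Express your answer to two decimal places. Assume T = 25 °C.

pH = 11.66

NH3 + H2O ⇌ NH4+ + OH-
Kb = 10^(−4.72) = 1.91 × 10^-5
From the ICE table, Kb = [OH-]²/(1.1 − [OH-]) = 1.91 × 10^-5.
Neglecting [OH-] in the denominator: [OH-] = √(1.91 × 10^-5 × 1.1) = 4.58 × 10^-3 M
pOH = −log(4.58 × 10^-3) = 2.34; pH = 14.00 − 2.34 = 11.66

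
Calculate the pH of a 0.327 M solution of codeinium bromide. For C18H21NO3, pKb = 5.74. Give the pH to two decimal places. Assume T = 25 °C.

C18H22NO3+ is the conjugate acid of the weak base C18H21NO3.
Kb = 10^(−5.74) = 1.82 × 10^-6
Ka = Kw/Kb = 1.0×10^-14 / 1.82 × 10^-6 = 5.49 × 10^-9
Let x = [H+] at equilibrium. Ka = x²/(0.327 − x).
Since Ka ≪ C₀, x ≈ √(Ka·C₀) = 4.24 × 10^-5 M.
(x/C₀ = 0.013% < 5%, so the approximation holds.)
pH = −log[H+] = −log(4.24 × 10^-5) = 4.37

pH = 4.37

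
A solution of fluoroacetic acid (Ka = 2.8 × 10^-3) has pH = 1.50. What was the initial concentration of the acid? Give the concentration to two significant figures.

[H+] = 10^(-1.50) = 3.16 × 10^-2 M = x
Ka = x²/(C₀ − x) ⇒ C₀ = x + x²/Ka
C₀ = 3.16 × 10^-2 + (3.16 × 10^-2)²/(2.8 × 10^-3) = 3.88 × 10^-1 M

C₀ = 3.9 × 10^-1 M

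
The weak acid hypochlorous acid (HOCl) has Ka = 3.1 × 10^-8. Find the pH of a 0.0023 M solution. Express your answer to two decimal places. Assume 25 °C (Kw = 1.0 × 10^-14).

pH = 5.07

HOCl ⇌ OCl- + H+
Let x = [H+] at equilibrium. Ka = x²/(0.0023 − x).
Neglecting x in the denominator: x = √(3.1 × 10^-8 × 0.0023) = 8.44 × 10^-6 M
Check: 0.37% ionized — well under 5%, approximation valid.
pH = −log(8.44 × 10^-6) = 5.07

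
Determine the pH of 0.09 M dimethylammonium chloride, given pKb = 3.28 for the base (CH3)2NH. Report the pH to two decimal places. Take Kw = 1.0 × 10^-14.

(CH3)2NH2+ is the conjugate acid of the weak base (CH3)2NH.
Kb = 10^(−3.28) = 5.25 × 10^-4
Ka = Kw/Kb = 1.0×10^-14 / 5.25 × 10^-4 = 1.90 × 10^-11
Let x = [H+] at equilibrium. Ka = x²/(0.09 − x).
Assume x ≪ 0.09: x ≈ √(1.90 × 10^-11 × 0.09) = 1.31 × 10^-6 M
(x/C₀ = 0.0015% < 5%, so the approximation holds.)
pH = −log(1.31 × 10^-6) = 5.88

pH = 5.88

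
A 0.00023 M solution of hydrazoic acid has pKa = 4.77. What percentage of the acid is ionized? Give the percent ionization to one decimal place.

23.7%

HN3 ⇌ N3- + H+; let x = [H+] at equilibrium.
Ka = 10^(−4.77) = 1.70 × 10^-5
Ka = x²/(C₀ − x); solving the quadratic gives x = 5.46 × 10^-5 M.
% ionization = x/C₀ × 100% = 5.46 × 10^-5/0.00023 × 100% = 23.7%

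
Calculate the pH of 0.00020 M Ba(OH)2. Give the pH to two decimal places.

pH = 10.60

Ba(OH)2 is a strong base (each formula unit releases 2 OH-); [OH-] = 0.0004 M.
pOH = -log(0.0004) = 3.40
pH = 14.00 - 3.40 = 10.60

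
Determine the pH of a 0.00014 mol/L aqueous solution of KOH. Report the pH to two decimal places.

pH = 10.15

KOH is a strong base; [OH-] = 0.00014 M.
pOH = -log(0.00014) = 3.85
pH = 14.00 - 3.85 = 10.15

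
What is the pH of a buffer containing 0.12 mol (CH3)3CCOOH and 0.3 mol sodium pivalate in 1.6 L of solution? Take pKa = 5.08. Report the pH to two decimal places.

pH = pKa + log([A⁻]/[HA]) = 5.08 + log(0.3/0.12)
pH = 5.08 + (+0.398) = 5.48

pH = 5.48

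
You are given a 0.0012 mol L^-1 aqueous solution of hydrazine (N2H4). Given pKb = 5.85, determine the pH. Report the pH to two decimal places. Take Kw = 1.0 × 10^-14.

N2H4 + H2O ⇌ N2H5+ + OH-
Kb = 10^(−5.85) = 1.41 × 10^-6
From the ICE table, Kb = [OH-]²/(0.0012 − [OH-]) = 1.41 × 10^-6.
Since Kb ≪ C₀, [OH-] ≈ √(Kb·C₀) = 4.11 × 10^-5 M.
pOH = 4.39, so pH = 14.00 − pOH = 9.61

pH = 9.61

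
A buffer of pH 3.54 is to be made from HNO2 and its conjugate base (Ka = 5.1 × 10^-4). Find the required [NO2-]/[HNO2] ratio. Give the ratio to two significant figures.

ratio = 1.8

pKa = -log(5.1 × 10^-4) = 3.292
pH = pKa + log(r) ⇒ log(r) = 3.54 − 3.292 = +0.248
r = [NO2-]/[HNO2] = 10^(+0.248) = 1.77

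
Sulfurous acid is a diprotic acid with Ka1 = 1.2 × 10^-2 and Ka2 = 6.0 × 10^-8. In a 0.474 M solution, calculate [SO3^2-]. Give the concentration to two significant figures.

First ionization gives [H+] ≈ [HSO3-] = 6.97 × 10^-2 M.
Second step: Ka2 = [H+][SO3^2-]/[HSO3-] ≈ [SO3^2-] (since [H+] ≈ [HSO3-]).
So [SO3^2-] ≈ Ka2.

6.0 × 10^-8 M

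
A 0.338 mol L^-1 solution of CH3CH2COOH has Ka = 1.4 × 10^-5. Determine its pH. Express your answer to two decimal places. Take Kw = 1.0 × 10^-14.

CH3CH2COOH ⇌ CH3CH2COO- + H+
Ka = [H+]²/(0.338 − [H+]) = 1.4 × 10^-5
Since Ka ≪ C₀, [H+] ≈ √(Ka·C₀) = 2.18 × 10^-3 M.
pH = −log(2.18 × 10^-3) = 2.66

pH = 2.66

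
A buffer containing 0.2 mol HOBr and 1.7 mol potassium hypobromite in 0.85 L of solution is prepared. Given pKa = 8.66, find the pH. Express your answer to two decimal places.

pH = 9.59

Using pH = pKa + log([base]/[acid]) with [base]/[acid] = 1.7/0.2:
pH = 8.66 + (+0.929) = 9.59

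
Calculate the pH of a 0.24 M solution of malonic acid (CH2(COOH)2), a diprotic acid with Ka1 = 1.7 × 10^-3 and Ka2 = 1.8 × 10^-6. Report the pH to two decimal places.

Since Ka1 ≫ Ka2, the first ionization dominates [H+].
Ka1 = x²/(0.24 − x) = 1.7 × 10^-3
Solving the quadratic: x = (−Ka1 + √(Ka1² + 4·Ka1·C₀))/2 = 1.94 × 10^-2 M
pH = −log(1.94 × 10^-2) = 1.71

pH = 1.71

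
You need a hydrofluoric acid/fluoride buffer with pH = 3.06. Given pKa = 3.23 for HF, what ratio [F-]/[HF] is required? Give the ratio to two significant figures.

pH = pKa + log(r) ⇒ log(r) = 3.06 − 3.23 = -0.17
r = [F-]/[HF] = 10^(-0.17) = 0.676

ratio = 0.68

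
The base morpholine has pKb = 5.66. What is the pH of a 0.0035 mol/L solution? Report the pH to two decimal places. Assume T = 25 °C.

pH = 9.94

C4H8ONH + H2O ⇌ C4H8ONH2+ + OH-
Kb = 10^(−5.66) = 2.19 × 10^-6
From the ICE table, Kb = x²/(0.0035 − x) = 2.19 × 10^-6.
Neglecting x in the denominator: x = √(2.19 × 10^-6 × 0.0035) = 8.75 × 10^-5 M
Check: 2.5% ionized — well under 5%, approximation valid.
pOH = 4.06, so pH = 14.00 − pOH = 9.94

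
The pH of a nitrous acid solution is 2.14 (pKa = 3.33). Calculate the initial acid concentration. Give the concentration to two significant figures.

C₀ = 1.2 × 10^-1 M

[H+] = 10^(-2.14) = 7.24 × 10^-3 M = x
Ka = 10^(−3.33) = 4.68 × 10^-4
Ka = x²/(C₀ − x) ⇒ C₀ = x + x²/Ka
C₀ = 7.24 × 10^-3 + (7.24 × 10^-3)²/(4.68 × 10^-4) = 1.19 × 10^-1 M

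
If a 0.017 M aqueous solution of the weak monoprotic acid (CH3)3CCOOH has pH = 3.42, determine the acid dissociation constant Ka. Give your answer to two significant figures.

Ka = 8.7 × 10^-6

[H+] = 10^(-3.42) = 3.80 × 10^-4 M
At equilibrium [HA] = 0.017 − 3.80 × 10^-4 = 1.66 × 10^-2 M
Ka = [H+][A-]/[HA] = (3.80 × 10^-4)² / 1.66 × 10^-2 = 8.7 × 10^-6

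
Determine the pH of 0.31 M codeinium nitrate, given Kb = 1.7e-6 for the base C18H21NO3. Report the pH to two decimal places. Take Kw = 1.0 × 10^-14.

pH = 4.37

C18H22NO3+ is the conjugate acid of the weak base C18H21NO3.
Ka = Kw/Kb = 1.0×10^-14 / 1.7 × 10^-6 = 5.88 × 10^-9
From the ICE table, Ka = [H+]²/(0.31 − [H+]) = 5.88 × 10^-9.
Assume [H+] ≪ 0.31: [H+] ≈ √(5.88 × 10^-9 × 0.31) = 4.27 × 10^-5 M
pH = −log[H+] = −log(4.27 × 10^-5) = 4.37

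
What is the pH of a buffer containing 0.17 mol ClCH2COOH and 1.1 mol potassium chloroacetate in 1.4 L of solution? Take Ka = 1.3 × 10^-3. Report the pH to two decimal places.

pKa = −log(1.3 × 10^-3) = 2.886
Using pH = pKa + log([base]/[acid]) with [base]/[acid] = 1.1/0.17:
pH = 2.886 + (+0.811) = 3.70

pH = 3.70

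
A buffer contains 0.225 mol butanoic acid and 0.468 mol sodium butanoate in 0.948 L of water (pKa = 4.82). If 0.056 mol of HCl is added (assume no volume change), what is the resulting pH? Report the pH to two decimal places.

Added H+ converts CH3(CH2)2COO- to CH3(CH2)2COOH: CH3(CH2)2COOH → 0.281 mol, CH3(CH2)2COO- → 0.412 mol.
Henderson–Hasselbalch with mole ratio 0.412/0.281: pH = 4.82 + (+0.166)

pH = 4.99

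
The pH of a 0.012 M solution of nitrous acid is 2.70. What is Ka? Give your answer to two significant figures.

Ka = 4.0 × 10^-4

[H+] = 10^(-2.70) = 2.00 × 10^-3 M
At equilibrium [HA] = 0.012 − 2.00 × 10^-3 = 1.00 × 10^-2 M
Ka = [H+][A-]/[HA] = (2.00 × 10^-3)² / 1.00 × 10^-2 = 4.0 × 10^-4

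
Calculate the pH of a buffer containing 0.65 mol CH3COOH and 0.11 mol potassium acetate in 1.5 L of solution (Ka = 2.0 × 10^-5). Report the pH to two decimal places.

pH = 3.93

pKa = −log(2.0 × 10^-5) = 4.699
pH = pKa + log([A⁻]/[HA]) = 4.699 + log(0.11/0.65)
pH = 4.699 + (-0.772) = 3.93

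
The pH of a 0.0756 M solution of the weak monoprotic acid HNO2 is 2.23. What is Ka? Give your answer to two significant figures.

[H+] = 10^(-2.23) = 5.89 × 10^-3 M
At equilibrium [HA] = 0.0756 − 5.89 × 10^-3 = 6.97 × 10^-2 M
Ka = [H+][A-]/[HA] = (5.89 × 10^-3)² / 6.97 × 10^-2 = 5.0 × 10^-4

Ka = 5.0 × 10^-4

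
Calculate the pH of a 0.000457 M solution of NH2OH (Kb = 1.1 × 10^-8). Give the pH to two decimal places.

NH2OH + H2O ⇌ NH3OH+ + OH-
Kb = [OH-]²/(0.000457 − [OH-]) = 1.1 × 10^-8
Since Kb ≪ C₀, [OH-] ≈ √(Kb·C₀) = 2.24 × 10^-6 M.
pOH = −log(2.24 × 10^-6) = 5.65; pH = 14.00 − 5.65 = 8.35

pH = 8.35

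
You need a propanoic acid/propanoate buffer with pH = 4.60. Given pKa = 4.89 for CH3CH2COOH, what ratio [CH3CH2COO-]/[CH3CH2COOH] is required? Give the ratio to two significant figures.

pH = pKa + log(r) ⇒ log(r) = 4.60 − 4.89 = -0.29
r = [CH3CH2COO-]/[CH3CH2COOH] = 10^(-0.29) = 0.513

ratio = 0.51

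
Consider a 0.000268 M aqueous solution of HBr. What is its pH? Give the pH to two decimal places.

HBr is a strong acid and dissociates completely, so [H+] = 0.000268 M.
pH = -log(0.000268) = 3.57

pH = 3.57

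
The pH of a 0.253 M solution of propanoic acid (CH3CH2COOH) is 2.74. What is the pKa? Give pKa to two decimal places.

pKa = 4.88

[H+] = 10^(-2.74) = 1.82 × 10^-3 M
At equilibrium [HA] = 0.253 − 1.82 × 10^-3 = 2.51 × 10^-1 M
Ka = [H+][A-]/[HA] = (1.82 × 10^-3)² / 2.51 × 10^-1 = 1.32 × 10^-5
pKa = -log(1.32 × 10^-5) = 4.88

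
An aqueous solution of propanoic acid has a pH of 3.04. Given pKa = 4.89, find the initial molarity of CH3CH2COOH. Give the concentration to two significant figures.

[H+] = 10^(-3.04) = 9.12 × 10^-4 M = x
Ka = 10^(−4.89) = 1.29 × 10^-5
Ka = x²/(C₀ − x) ⇒ C₀ = x + x²/Ka
C₀ = 9.12 × 10^-4 + (9.12 × 10^-4)²/(1.29 × 10^-5) = 6.54 × 10^-2 M

C₀ = 6.5 × 10^-2 M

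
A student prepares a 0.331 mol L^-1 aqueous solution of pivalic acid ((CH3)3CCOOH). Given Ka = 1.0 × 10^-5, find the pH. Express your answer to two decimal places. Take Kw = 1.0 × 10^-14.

pH = 2.74

(CH3)3CCOOH ⇌ (CH3)3CCOO- + H+
Ka = x²/(0.331 − x) = 1.0 × 10^-5
Neglecting x in the denominator: x = √(1.0 × 10^-5 × 0.331) = 1.82 × 10^-3 M
Check: 0.55% ionized — well under 5%, approximation valid.
pH = −log(1.82 × 10^-3) = 2.74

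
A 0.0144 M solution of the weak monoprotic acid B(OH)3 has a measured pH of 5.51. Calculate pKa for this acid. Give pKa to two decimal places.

[H+] = 10^(-5.51) = 3.09 × 10^-6 M
At equilibrium [HA] = 0.0144 − 3.09 × 10^-6 = 1.44 × 10^-2 M
Ka = [H+][A-]/[HA] = (3.09 × 10^-6)² / 1.44 × 10^-2 = 6.63 × 10^-10
pKa = -log(6.63 × 10^-10) = 9.18

pKa = 9.18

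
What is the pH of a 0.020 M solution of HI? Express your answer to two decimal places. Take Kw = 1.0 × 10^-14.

pH = 1.70

HI is a strong acid and dissociates completely, so [H+] = 0.020 M.
pH = -log(0.02) = 1.70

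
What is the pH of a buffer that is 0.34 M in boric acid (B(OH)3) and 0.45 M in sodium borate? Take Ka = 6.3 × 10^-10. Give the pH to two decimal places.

pKa = −log(6.3 × 10^-10) = 9.201
Henderson–Hasselbalch: pH = pKa + log([B(OH)4-]/[B(OH)3]) = 9.201 + log(0.45/0.34)
pH = 9.201 + (+0.122) = 9.32

pH = 9.32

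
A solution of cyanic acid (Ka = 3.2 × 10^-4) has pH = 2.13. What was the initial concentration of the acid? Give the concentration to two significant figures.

[H+] = 10^(-2.13) = 7.41 × 10^-3 M = x
Ka = x²/(C₀ − x) ⇒ C₀ = x + x²/Ka
C₀ = 7.41 × 10^-3 + (7.41 × 10^-3)²/(3.2 × 10^-4) = 1.79 × 10^-1 M

C₀ = 1.8 × 10^-1 M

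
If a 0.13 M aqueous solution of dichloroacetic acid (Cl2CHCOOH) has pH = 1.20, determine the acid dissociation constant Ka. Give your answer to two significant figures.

Ka = 6.0 × 10^-2

[H+] = 10^(-1.20) = 6.31 × 10^-2 M
At equilibrium [HA] = 0.13 − 6.31 × 10^-2 = 6.69 × 10^-2 M
Ka = [H+][A-]/[HA] = (6.31 × 10^-2)² / 6.69 × 10^-2 = 6.0 × 10^-2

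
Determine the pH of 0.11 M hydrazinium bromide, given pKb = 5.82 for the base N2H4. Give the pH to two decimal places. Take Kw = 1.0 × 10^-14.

pH = 4.57

N2H5+ is the conjugate acid of the weak base N2H4.
Kb = 10^(−5.82) = 1.51 × 10^-6
Ka = Kw/Kb = 1.0×10^-14 / 1.51 × 10^-6 = 6.62 × 10^-9
From the ICE table, Ka = [H+]²/(0.11 − [H+]) = 6.62 × 10^-9.
Neglecting [H+] in the denominator: [H+] = √(6.62 × 10^-9 × 0.11) = 2.70 × 10^-5 M
Check: 0.025% ionized — well under 5%, approximation valid.
pH = −log(2.70 × 10^-5) = 4.57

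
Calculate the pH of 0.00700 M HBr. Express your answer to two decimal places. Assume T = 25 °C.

HBr is a strong acid and dissociates completely, so [H+] = 0.00700 M.
pH = -log(0.007) = 2.15

pH = 2.15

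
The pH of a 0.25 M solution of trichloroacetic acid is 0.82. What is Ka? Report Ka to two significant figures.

Ka = 2.3 × 10^-1

[H+] = 10^(-0.82) = 1.51 × 10^-1 M
At equilibrium [HA] = 0.25 − 1.51 × 10^-1 = 9.90 × 10^-2 M
Ka = [H+][A-]/[HA] = (1.51 × 10^-1)² / 9.90 × 10^-2 = 2.3 × 10^-1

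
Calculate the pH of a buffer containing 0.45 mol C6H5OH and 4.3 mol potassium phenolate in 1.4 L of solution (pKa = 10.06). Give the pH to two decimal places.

pH = 11.04

Henderson–Hasselbalch: pH = pKa + log([C6H5O-]/[C6H5OH]) = 10.06 + log(4.3/0.45)
pH = 10.06 + (+0.980) = 11.04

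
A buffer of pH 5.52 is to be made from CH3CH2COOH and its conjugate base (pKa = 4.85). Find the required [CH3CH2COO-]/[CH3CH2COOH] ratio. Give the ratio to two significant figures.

ratio = 4.7

pH = pKa + log(r) ⇒ log(r) = 5.52 − 4.85 = +0.67
r = [CH3CH2COO-]/[CH3CH2COOH] = 10^(+0.67) = 4.68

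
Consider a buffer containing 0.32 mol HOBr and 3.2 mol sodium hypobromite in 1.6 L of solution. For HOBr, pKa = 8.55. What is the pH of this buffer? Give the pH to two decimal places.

pH = 9.55

pH = pKa + log([A⁻]/[HA]) = 8.55 + log(3.2/0.32)
pH = 8.55 + (+1.000) = 9.55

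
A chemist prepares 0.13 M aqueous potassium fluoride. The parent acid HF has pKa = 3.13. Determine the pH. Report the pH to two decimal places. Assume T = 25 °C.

F- is the conjugate base of the weak acid HF.
Ka = 10^(−3.13) = 7.41 × 10^-4
Kb = Kw/Ka = 1.0×10^-14 / 7.41 × 10^-4 = 1.35 × 10^-11
Kb = x²/(0.13 − x) = 1.35 × 10^-11
Assume x ≪ 0.13: x ≈ √(1.35 × 10^-11 × 0.13) = 1.32 × 10^-6 M
(x/C₀ = 0.001% < 5%, so the approximation holds.)
pOH = −log(1.32 × 10^-6) = 5.88; pH = 14.00 − 5.88 = 8.12

pH = 8.12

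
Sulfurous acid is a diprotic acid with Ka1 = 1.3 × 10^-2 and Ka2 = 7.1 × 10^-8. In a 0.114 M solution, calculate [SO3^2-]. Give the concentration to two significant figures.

7.1 × 10^-8 M

First ionization gives [H+] ≈ [HSO3-] = 3.25 × 10^-2 M.
Second step: Ka2 = [H+][SO3^2-]/[HSO3-] ≈ [SO3^2-] (since [H+] ≈ [HSO3-]).
So [SO3^2-] ≈ Ka2.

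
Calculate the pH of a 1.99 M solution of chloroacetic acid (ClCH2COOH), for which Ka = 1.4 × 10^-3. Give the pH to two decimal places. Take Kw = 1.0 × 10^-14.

pH = 1.28

ClCH2COOH ⇌ ClCH2COO- + H+
Ka = [H+]²/(1.99 − [H+]) = 1.4 × 10^-3
Since Ka ≪ C₀, [H+] ≈ √(Ka·C₀) = 5.28 × 10^-2 M.
pH = −log[H+] = −log(5.28 × 10^-2) = 1.28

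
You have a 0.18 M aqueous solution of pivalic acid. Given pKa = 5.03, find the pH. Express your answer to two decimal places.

(CH3)3CCOOH ⇌ (CH3)3CCOO- + H+
Ka = 10^(−5.03) = 9.33 × 10^-6
From the ICE table, Ka = [H+]²/(0.18 − [H+]) = 9.33 × 10^-6.
Assume [H+] ≪ 0.18: [H+] ≈ √(9.33 × 10^-6 × 0.18) = 1.30 × 10^-3 M
([H+]/C₀ = 0.72% < 5%, so the approximation holds.)
pH = −log[H+] = −log(1.30 × 10^-3) = 2.89

pH = 2.89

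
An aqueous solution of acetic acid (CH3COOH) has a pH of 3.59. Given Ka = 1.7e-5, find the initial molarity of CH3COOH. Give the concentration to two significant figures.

[H+] = 10^(-3.59) = 2.57 × 10^-4 M = x
Ka = x²/(C₀ − x) ⇒ C₀ = x + x²/Ka
C₀ = 2.57 × 10^-4 + (2.57 × 10^-4)²/(1.7 × 10^-5) = 4.14 × 10^-3 M

C₀ = 4.1 × 10^-3 M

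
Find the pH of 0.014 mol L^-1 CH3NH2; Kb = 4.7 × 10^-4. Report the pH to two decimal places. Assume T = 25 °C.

pH = 11.37

CH3NH2 + H2O ⇌ CH3NH3+ + OH-
From the ICE table, Kb = [OH-]²/(0.014 − [OH-]) = 4.7 × 10^-4.
Here C₀/Kb ≈ 29.8, so the small-[OH-] approximation fails. Use the quadratic:
[OH-] = (−Kb + √(Kb² + 4·Kb·C₀))/2 = 2.34 × 10^-3 M
pOH = −log(2.34 × 10^-3) = 2.63; pH = 14.00 − 2.63 = 11.37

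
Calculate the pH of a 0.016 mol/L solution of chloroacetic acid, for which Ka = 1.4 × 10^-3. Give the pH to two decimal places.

ClCH2COOH ⇌ ClCH2COO- + H+
From the ICE table, Ka = x²/(0.016 − x) = 1.4 × 10^-3.
x is not negligible relative to C₀; solve x² + 0.0014·x − 2.24e-05 = 0.
x = [−0.0014 + √(0.0014² + 8.96e-05)]/2 = 4.08 × 10^-3 M
pH = −log(4.08 × 10^-3) = 2.39

pH = 2.39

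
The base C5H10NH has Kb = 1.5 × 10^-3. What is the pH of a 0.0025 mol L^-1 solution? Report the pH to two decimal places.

C5H10NH + H2O ⇌ C5H10NH2+ + OH-
From the ICE table, Kb = [OH-]²/(0.0025 − [OH-]) = 1.5 × 10^-3.
Here C₀/Kb ≈ 1.67, so the small-[OH-] approximation fails. Use the quadratic:
[OH-] = (−Kb + √(Kb² + 4·Kb·C₀))/2 = 1.33 × 10^-3 M
pOH = −log(1.33 × 10^-3) = 2.88; pH = 14.00 − 2.88 = 11.12

pH = 11.12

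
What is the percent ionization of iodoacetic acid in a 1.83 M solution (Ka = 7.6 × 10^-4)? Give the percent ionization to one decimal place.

2.0%

ICH2COOH ⇌ ICH2COO- + H+; let x = [H+] at equilibrium.
x ≈ √(Ka·C₀) = √(7.6 × 10^-4 × 1.83) = 3.73 × 10^-2 M
% ionization = x/C₀ × 100% = 3.73 × 10^-2/1.83 × 100% = 2.0%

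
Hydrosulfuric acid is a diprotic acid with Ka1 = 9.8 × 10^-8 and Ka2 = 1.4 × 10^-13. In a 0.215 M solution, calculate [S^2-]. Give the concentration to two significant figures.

First ionization gives [H+] ≈ [HS-] = 1.45 × 10^-4 M.
Second step: Ka2 = [H+][S^2-]/[HS-] ≈ [S^2-] (since [H+] ≈ [HS-]).
So [S^2-] ≈ Ka2.

1.4 × 10^-13 M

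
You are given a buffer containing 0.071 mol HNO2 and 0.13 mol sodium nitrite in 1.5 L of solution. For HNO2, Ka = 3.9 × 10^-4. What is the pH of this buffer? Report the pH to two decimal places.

pKa = −log(3.9 × 10^-4) = 3.409
pH = pKa + log([A⁻]/[HA]) = 3.409 + log(0.13/0.071)
pH = 3.409 + (+0.263) = 3.67

pH = 3.67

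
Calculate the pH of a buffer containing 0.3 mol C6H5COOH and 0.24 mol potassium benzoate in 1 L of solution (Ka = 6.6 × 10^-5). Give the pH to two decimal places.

pH = 4.08

pKa = −log(6.6 × 10^-5) = 4.180
pH = pKa + log([A⁻]/[HA]) = 4.180 + log(0.24/0.3)
pH = 4.180 + (-0.097) = 4.08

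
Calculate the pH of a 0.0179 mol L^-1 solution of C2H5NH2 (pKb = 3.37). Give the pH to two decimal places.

pH = 11.41

C2H5NH2 + H2O ⇌ C2H5NH3+ + OH-
Kb = 10^(−3.37) = 4.27 × 10^-4
From the ICE table, Kb = [OH-]²/(0.0179 − [OH-]) = 4.27 × 10^-4.
[OH-] is not negligible relative to C₀; solve [OH-]² + 0.000427·[OH-] − 7.64e-06 = 0.
[OH-] = [−0.000427 + √(0.000427² + 3.06e-05)]/2 = 2.56 × 10^-3 M
pOH = −log(2.56 × 10^-3) = 2.59; pH = 14.00 − 2.59 = 11.41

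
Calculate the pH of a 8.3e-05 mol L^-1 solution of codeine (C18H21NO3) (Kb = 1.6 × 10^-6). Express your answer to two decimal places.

C18H21NO3 + H2O ⇌ C18H22NO3+ + OH-
From the ICE table, Kb = [OH-]²/(8.3e-05 − [OH-]) = 1.6 × 10^-6.
Here C₀/Kb ≈ 51.9, so the small-[OH-] approximation fails. Use the quadratic:
[OH-] = (−Kb + √(Kb² + 4·Kb·C₀))/2 = 1.08 × 10^-5 M
pOH = −log(1.08 × 10^-5) = 4.97; pH = 14.00 − 4.97 = 9.03

pH = 9.03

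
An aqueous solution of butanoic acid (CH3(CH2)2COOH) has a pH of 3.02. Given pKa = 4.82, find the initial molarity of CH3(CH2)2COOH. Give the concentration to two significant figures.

[H+] = 10^(-3.02) = 9.55 × 10^-4 M = x
Ka = 10^(−4.82) = 1.51 × 10^-5
Ka = x²/(C₀ − x) ⇒ C₀ = x + x²/Ka
C₀ = 9.55 × 10^-4 + (9.55 × 10^-4)²/(1.51 × 10^-5) = 6.14 × 10^-2 M

C₀ = 6.1 × 10^-2 M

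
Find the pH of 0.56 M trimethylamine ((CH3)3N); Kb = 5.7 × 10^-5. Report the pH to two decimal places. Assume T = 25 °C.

(CH3)3N + H2O ⇌ (CH3)3NH+ + OH-
Let x = [OH-] at equilibrium. Kb = x²/(0.56 − x).
Since Kb ≪ C₀, x ≈ √(Kb·C₀) = 5.65 × 10^-3 M.
pOH = 2.25, so pH = 14.00 − pOH = 11.75

pH = 11.75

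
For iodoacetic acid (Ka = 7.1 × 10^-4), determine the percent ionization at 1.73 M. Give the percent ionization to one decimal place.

ICH2COOH ⇌ ICH2COO- + H+; let x = [H+] at equilibrium.
x ≈ √(Ka·C₀) = √(7.1 × 10^-4 × 1.73) = 3.50 × 10^-2 M
Fraction ionized = 3.50 × 10^-2 / 1.73 = 0.0202 → 2.0%

2.0%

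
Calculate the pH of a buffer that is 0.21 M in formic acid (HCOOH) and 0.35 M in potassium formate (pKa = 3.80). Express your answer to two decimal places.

pH = pKa + log([A⁻]/[HA]) = 3.80 + log(0.35/0.21)
pH = 3.80 + (+0.222) = 4.02

pH = 4.02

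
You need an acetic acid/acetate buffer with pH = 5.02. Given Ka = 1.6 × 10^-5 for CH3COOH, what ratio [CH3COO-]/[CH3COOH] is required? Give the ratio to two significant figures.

ratio = 1.7

pKa = -log(1.6 × 10^-5) = 4.796
pH = pKa + log(r) ⇒ log(r) = 5.02 − 4.796 = +0.224
r = [CH3COO-]/[CH3COOH] = 10^(+0.224) = 1.67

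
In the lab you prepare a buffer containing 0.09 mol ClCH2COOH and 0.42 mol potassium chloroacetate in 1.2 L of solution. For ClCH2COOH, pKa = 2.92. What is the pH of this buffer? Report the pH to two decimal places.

Henderson–Hasselbalch: pH = pKa + log([ClCH2COO-]/[ClCH2COOH]) = 2.92 + log(0.42/0.09)
pH = 2.92 + (+0.669) = 3.59

pH = 3.59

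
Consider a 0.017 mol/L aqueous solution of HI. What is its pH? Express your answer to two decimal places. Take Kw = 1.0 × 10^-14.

HI is a strong acid and dissociates completely, so [H+] = 0.017 M.
pH = -log(0.017) = 1.77

pH = 1.77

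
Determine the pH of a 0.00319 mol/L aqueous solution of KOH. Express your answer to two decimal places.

pH = 11.50

KOH is a strong base; [OH-] = 0.00319 M.
pOH = -log(0.00319) = 2.50
pH = 14.00 - 2.50 = 11.50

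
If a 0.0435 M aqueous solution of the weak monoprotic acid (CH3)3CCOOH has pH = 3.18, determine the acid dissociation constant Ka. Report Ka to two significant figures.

[H+] = 10^(-3.18) = 6.61 × 10^-4 M
At equilibrium [HA] = 0.0435 − 6.61 × 10^-4 = 4.28 × 10^-2 M
Ka = [H+][A-]/[HA] = (6.61 × 10^-4)² / 4.28 × 10^-2 = 1.0 × 10^-5

Ka = 1.0 × 10^-5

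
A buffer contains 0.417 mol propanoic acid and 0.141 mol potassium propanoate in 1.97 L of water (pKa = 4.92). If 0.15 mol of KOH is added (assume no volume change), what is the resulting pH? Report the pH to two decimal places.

pH = 4.96

After neutralization: n(CH3CH2COOH) = 0.267 mol, n(CH3CH2COO-) = 0.291 mol.
pH = pKa + log(n_CH3CH2COO-/n_CH3CH2COOH) = 4.92 + log(0.291/0.267) = 4.92 + (+0.037)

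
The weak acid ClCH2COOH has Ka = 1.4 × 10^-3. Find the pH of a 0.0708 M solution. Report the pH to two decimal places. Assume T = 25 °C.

ClCH2COOH ⇌ ClCH2COO- + H+
Ka = [H+]²/(0.0708 − [H+]) = 1.4 × 10^-3
[H+] is not negligible relative to C₀; solve [H+]² + 0.0014·[H+] − 9.91e-05 = 0.
[H+] = [−0.0014 + √(0.0014² + 0.000396)]/2 = 9.28 × 10^-3 M
pH = −log(9.28 × 10^-3) = 2.03

pH = 2.03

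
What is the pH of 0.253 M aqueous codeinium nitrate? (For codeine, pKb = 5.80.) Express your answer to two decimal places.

C18H22NO3+ is the conjugate acid of the weak base C18H21NO3.
Kb = 10^(−5.80) = 1.58 × 10^-6
Ka = Kw/Kb = 1.0×10^-14 / 1.58 × 10^-6 = 6.33 × 10^-9
Ka = [H+]²/(0.253 − [H+]) = 6.33 × 10^-9
Assume [H+] ≪ 0.253: [H+] ≈ √(6.33 × 10^-9 × 0.253) = 4.00 × 10^-5 M
Check: 0.016% ionized — well under 5%, approximation valid.
pH = −log(4.00 × 10^-5) = 4.40

pH = 4.40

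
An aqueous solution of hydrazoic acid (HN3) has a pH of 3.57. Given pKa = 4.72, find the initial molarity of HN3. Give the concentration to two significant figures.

C₀ = 4.1 × 10^-3 M

[H+] = 10^(-3.57) = 2.69 × 10^-4 M = x
Ka = 10^(−4.72) = 1.91 × 10^-5
Ka = x²/(C₀ − x) ⇒ C₀ = x + x²/Ka
C₀ = 2.69 × 10^-4 + (2.69 × 10^-4)²/(1.91 × 10^-5) = 4.06 × 10^-3 M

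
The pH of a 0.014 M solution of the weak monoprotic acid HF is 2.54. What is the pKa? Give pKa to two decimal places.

[H+] = 10^(-2.54) = 2.88 × 10^-3 M
At equilibrium [HA] = 0.014 − 2.88 × 10^-3 = 1.11 × 10^-2 M
Ka = [H+][A-]/[HA] = (2.88 × 10^-3)² / 1.11 × 10^-2 = 7.47 × 10^-4
pKa = -log(7.47 × 10^-4) = 3.13

pKa = 3.13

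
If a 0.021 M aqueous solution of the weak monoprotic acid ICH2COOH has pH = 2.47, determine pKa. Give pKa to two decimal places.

pKa = 3.19

[H+] = 10^(-2.47) = 3.39 × 10^-3 M
At equilibrium [HA] = 0.021 − 3.39 × 10^-3 = 1.76 × 10^-2 M
Ka = [H+][A-]/[HA] = (3.39 × 10^-3)² / 1.76 × 10^-2 = 6.53 × 10^-4
pKa = -log(6.53 × 10^-4) = 3.19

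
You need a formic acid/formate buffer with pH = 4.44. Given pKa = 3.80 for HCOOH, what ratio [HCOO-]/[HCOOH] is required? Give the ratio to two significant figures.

ratio = 4.4

pH = pKa + log(r) ⇒ log(r) = 4.44 − 3.80 = +0.64
r = [HCOO-]/[HCOOH] = 10^(+0.64) = 4.37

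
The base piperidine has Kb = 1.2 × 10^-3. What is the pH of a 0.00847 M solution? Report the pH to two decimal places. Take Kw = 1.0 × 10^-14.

pH = 11.42

C5H10NH + H2O ⇌ C5H10NH2+ + OH-
Kb = x²/(0.00847 − x) = 1.2 × 10^-3
The 5% rule fails; solving x² + Kb·x − Kb·C₀ = 0 exactly:
x = [−0.0012 + √(0.0012² + 4.07e-05)]/2 = 2.64 × 10^-3 M
pOH = −log(2.64 × 10^-3) = 2.58; pH = 14.00 − 2.58 = 11.42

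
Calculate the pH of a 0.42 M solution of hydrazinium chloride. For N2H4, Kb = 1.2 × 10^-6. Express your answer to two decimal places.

N2H5+ is the conjugate acid of the weak base N2H4.
Ka = Kw/Kb = 1.0×10^-14 / 1.2 × 10^-6 = 8.33 × 10^-9
Let x = [H+] at equilibrium. Ka = x²/(0.42 − x).
Assume x ≪ 0.42: x ≈ √(8.33 × 10^-9 × 0.42) = 5.91 × 10^-5 M
(x/C₀ = 0.014% < 5%, so the approximation holds.)
pH = −log[H+] = −log(5.91 × 10^-5) = 4.23

pH = 4.23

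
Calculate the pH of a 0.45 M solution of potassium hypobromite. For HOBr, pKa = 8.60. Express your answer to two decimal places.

OBr- is the conjugate base of the weak acid HOBr.
Ka = 10^(−8.60) = 2.51 × 10^-9
Kb = Kw/Ka = 1.0×10^-14 / 2.51 × 10^-9 = 3.98 × 10^-6
Let x = [OH-] at equilibrium. Kb = x²/(0.45 − x).
Assume x ≪ 0.45: x ≈ √(3.98 × 10^-6 × 0.45) = 1.34 × 10^-3 M
Check: 0.3% ionized — well under 5%, approximation valid.
pOH = −log(1.34 × 10^-3) = 2.87; pH = 14.00 − 2.87 = 11.13

pH = 11.13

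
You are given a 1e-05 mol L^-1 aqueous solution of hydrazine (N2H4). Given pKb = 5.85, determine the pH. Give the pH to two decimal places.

pH = 8.49

N2H4 + H2O ⇌ N2H5+ + OH-
Kb = 10^(−5.85) = 1.41 × 10^-6
Let x = [OH-] at equilibrium. Kb = x²/(1e-05 − x).
x is not negligible relative to C₀; solve x² + 1.41e-06·x − 1.41e-11 = 0.
x = (−Kb + √(Kb² + 4·Kb·C₀))/2 = 3.12 × 10^-6 M
pOH = −log(3.12 × 10^-6) = 5.51; pH = 14.00 − 5.51 = 8.49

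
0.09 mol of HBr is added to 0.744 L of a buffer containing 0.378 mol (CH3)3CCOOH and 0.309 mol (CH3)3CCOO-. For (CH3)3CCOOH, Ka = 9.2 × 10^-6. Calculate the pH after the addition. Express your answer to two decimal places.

pH = 4.71

Added H+ converts (CH3)3CCOO- to (CH3)3CCOOH: (CH3)3CCOOH → 0.468 mol, (CH3)3CCOO- → 0.219 mol.
pKa = −log(9.2 × 10^-6) = 5.036
pH = pKa + log(n_(CH3)3CCOO-/n_(CH3)3CCOOH) = 5.036 + log(0.219/0.468) = 5.036 + (-0.330)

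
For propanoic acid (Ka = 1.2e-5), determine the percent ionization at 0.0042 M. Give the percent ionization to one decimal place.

5.2%

CH3CH2COOH ⇌ CH3CH2COO- + H+; let x = [H+] at equilibrium.
Ka = x²/(C₀ − x); solving the quadratic gives x = 2.19 × 10^-4 M.
% ionization = x/C₀ × 100% = 2.19 × 10^-4/0.0042 × 100% = 5.2%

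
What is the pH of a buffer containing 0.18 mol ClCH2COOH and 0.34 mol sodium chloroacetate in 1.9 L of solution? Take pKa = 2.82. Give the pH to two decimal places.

pH = 3.10

Using pH = pKa + log([base]/[acid]) with [base]/[acid] = 0.34/0.18:
pH = 2.82 + (+0.276) = 3.10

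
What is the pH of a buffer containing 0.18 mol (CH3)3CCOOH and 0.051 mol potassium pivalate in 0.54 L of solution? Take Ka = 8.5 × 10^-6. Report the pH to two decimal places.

pKa = −log(8.5 × 10^-6) = 5.071
Henderson–Hasselbalch: pH = pKa + log([(CH3)3CCOO-]/[(CH3)3CCOOH]) = 5.071 + log(0.051/0.18)
pH = 5.071 + (-0.548) = 4.52

pH = 4.52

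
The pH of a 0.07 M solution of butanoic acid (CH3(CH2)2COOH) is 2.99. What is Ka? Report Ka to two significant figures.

[H+] = 10^(-2.99) = 1.02 × 10^-3 M
At equilibrium [HA] = 0.07 − 1.02 × 10^-3 = 6.90 × 10^-2 M
Ka = [H+][A-]/[HA] = (1.02 × 10^-3)² / 6.90 × 10^-2 = 1.5 × 10^-5

Ka = 1.5 × 10^-5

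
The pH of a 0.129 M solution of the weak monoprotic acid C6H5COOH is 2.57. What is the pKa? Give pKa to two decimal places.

[H+] = 10^(-2.57) = 2.69 × 10^-3 M
At equilibrium [HA] = 0.129 − 2.69 × 10^-3 = 1.26 × 10^-1 M
Ka = [H+][A-]/[HA] = (2.69 × 10^-3)² / 1.26 × 10^-1 = 5.74 × 10^-5
pKa = -log(5.74 × 10^-5) = 4.24

pKa = 4.24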